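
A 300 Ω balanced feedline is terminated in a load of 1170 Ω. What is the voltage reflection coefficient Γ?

Γ = 0.592

Γ = (Z_L − Z_0)/(Z_L + Z_0) = (1170 − 300)/(1170 + 300) = 870/1470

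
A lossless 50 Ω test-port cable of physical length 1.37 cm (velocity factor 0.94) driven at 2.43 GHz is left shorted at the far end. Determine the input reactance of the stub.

X_in ≈ 45.8 Ω (inductive)

λ = v/f = 0.94·c / 2.43 GHz = 0.116 m
βl = 2π·l/λ = 2π × 0.118 = 42.5°
tan(βl) = 0.916
For a shorted stub, Z_in = jZ_0·tan(βl)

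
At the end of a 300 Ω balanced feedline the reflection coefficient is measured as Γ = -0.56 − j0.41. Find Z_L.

Z_L = Z_0·(1 + Γ)/(1 − Γ) = 300·(0.44 − j0.41)/(1.56 + j0.41)

Z_L ≈ 59.8 − j94.6 Ω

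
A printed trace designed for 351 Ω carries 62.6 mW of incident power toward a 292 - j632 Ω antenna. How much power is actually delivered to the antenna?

P_delivered ≈ 31.6 mW

|Γ| = |(-59 − j632)/(643 − j632)| = 0.704
|Γ|² = 0.496
P_refl = |Γ|²·P_inc = 31 mW, P_del = (1 − |Γ|²)·P_inc = 31.6 mW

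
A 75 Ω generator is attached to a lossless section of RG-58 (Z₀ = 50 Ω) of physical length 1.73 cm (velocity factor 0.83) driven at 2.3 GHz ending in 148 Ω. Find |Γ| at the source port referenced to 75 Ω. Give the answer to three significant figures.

λ = v/f = 0.83·c / 2.3 GHz = 0.108 m
βl = 2π·l/λ = 2π × 0.16 = 57.5°
tan(βl) = 1.57
Z_in = Z_0·(Z_L + jZ_0·tanβl)/(Z_0 + jZ_L·tanβl) = 22.7 − j26.9 Ω
Γ_s = (Z_in − Z_s)/(Z_in + Z_s) = (-52.3 − j26.9)/(97.7 − j26.9), |Γ_s| = 0.581

|Γ| ≈ 0.581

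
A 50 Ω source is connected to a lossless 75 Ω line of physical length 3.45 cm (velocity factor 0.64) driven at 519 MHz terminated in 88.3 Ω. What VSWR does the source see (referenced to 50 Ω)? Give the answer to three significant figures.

VSWR ≈ 1.64

λ = v/f = 0.64·c / 519 MHz = 0.37 m
βl = 2π·l/λ = 2π × 0.0933 = 33.6°
tan(βl) = 0.664
Z_in = Z_0·(Z_L + jZ_0·tanβl)/(Z_0 + jZ_L·tanβl) = 79 − j11.9 Ω
Γ_s = (Z_in − Z_s)/(Z_in + Z_s) = (29 − j11.9)/(129 − j11.9), |Γ_s| = 0.242
VSWR = (1 + |Γ_s|)/(1 − |Γ_s|)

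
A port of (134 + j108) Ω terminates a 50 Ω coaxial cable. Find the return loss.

RL ≈ 3.86 dB

Γ = (84 + j108)/(184 + j108), |Γ| = 0.641
RL = −20·log₁₀|Γ| = −20·log₁₀(0.641)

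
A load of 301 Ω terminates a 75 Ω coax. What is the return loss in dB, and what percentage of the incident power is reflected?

RL ≈ 4.42 dB; 36.1% of incident power reflected

Γ = (301 − 75)/(301 + 75) = 0.601
RL = −20·log₁₀(0.601) = 4.42 dB
P_refl/P_inc = |Γ|² = 0.361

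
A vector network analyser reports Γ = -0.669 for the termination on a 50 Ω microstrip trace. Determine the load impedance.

Z_L ≈ 9.92 Ω

Z_L = Z_0·(1 + Γ)/(1 − Γ) = 50·(0.331)/(1.67)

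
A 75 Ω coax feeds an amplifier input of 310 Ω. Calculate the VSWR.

VSWR ≈ 4.13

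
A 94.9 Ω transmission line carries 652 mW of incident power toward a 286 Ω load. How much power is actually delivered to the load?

P_delivered ≈ 488 mW

Γ = (286 − 94.9)/(286 + 94.9) = 0.502
|Γ|² = 0.252
P_refl = |Γ|²·P_inc = 164 mW, P_del = (1 − |Γ|²)·P_inc = 488 mW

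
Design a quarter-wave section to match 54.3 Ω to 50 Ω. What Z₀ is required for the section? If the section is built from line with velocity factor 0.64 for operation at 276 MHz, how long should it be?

Z_qwt = √(Z_0·R_L) = √(50 × 54.3) = √2715
λ = 0.64·c/f = 0.696 m, so l = λ/4 = 0.174 m

Z_qwt ≈ 52.1 Ω; length ≈ 17.4 cm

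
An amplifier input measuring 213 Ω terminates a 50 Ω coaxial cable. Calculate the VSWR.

VSWR ≈ 4.26

Γ = (213 − 50)/(213 + 50) = 0.62
VSWR = (1 + 0.62)/(1 − 0.62)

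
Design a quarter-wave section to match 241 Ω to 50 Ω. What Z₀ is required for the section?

Z_qwt = √(Z_0·R_L) = √(50 × 241) = √12050

Z_qwt ≈ 110 Ω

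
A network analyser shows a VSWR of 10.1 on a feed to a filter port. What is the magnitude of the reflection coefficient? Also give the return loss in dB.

|Γ| = (S − 1)/(S + 1) = (10.1 − 1)/(10.1 + 1) = 9.1/11.1
RL = −20·log₁₀|Γ| = −20·log₁₀(0.82)

|Γ| ≈ 0.82; return loss ≈ 1.73 dB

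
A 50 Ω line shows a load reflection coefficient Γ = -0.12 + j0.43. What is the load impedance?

Z_L = Z_0·(1 + Γ)/(1 − Γ) = 50·(0.88 + j0.43)/(1.12 − j0.43)

Z_L ≈ 27.8 + j29.9 Ω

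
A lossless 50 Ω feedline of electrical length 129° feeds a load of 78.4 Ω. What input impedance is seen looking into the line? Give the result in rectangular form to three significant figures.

tan(βl) = tan(129°) = -1.23
Z_in = Z_0·(Z_L + jZ_0·tanβl)/(Z_0 + jZ_L·tanβl)
     = 50·(78.4 − j61.7)/(50 − j96.8)

Z_in ≈ 41.7 + j19 Ω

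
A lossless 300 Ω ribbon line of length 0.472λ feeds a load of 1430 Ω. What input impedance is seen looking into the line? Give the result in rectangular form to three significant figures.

Z_in ≈ 859 + j674 Ω

βl = 2π × 0.472 = 170°
tan(βl) = tan(170°) = -0.178
Z_in = Z_0·(Z_L + jZ_0·tanβl)/(Z_0 + jZ_L·tanβl)
     = 300·(1430 − j53.3)/(300 − j254)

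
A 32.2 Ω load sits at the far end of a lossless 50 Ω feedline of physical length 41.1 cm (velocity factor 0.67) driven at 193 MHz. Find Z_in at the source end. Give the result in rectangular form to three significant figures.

Z_in ≈ 41.3 − j18.2 Ω

λ = v/f = 0.67·c / 193 MHz = 1.04 m
βl = 2π·l/λ = 2π × 0.395 = 142°
tan(βl) = tan(142°) = -0.779
Z_in = Z_0·(Z_L + jZ_0·tanβl)/(Z_0 + jZ_L·tanβl)
     = 50·(32.2 − j39)/(50 − j25.1)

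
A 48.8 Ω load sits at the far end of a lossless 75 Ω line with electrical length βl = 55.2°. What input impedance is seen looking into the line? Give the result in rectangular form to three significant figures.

Z_in ≈ 79.8 + j33.2 Ω

tan(βl) = tan(55.2°) = 1.44
Z_in = Z_0·(Z_L + jZ_0·tanβl)/(Z_0 + jZ_L·tanβl)
     = 75·(48.8 + j108)/(75 + j70.2)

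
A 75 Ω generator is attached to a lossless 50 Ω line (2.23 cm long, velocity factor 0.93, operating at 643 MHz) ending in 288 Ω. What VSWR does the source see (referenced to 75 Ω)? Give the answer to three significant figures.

λ = v/f = 0.93·c / 643 MHz = 0.434 m
βl = 2π·l/λ = 2π × 0.0514 = 18.5°
tan(βl) = 0.335
Z_in = Z_0·(Z_L + jZ_0·tanβl)/(Z_0 + jZ_L·tanβl) = 67.9 − j114 Ω
Γ_s = (Z_in − Z_s)/(Z_in + Z_s) = (-7.08 − j114)/(143 − j114), |Γ_s| = 0.625
VSWR = (1 + |Γ_s|)/(1 − |Γ_s|)

VSWR ≈ 4.34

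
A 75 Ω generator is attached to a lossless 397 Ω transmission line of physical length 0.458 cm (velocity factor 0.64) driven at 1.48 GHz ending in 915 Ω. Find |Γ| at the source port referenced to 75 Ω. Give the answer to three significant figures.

λ = v/f = 0.64·c / 1.48 GHz = 0.13 m
βl = 2π·l/λ = 2π × 0.0353 = 12.7°
tan(βl) = 0.226
Z_in = Z_0·(Z_L + jZ_0·tanβl)/(Z_0 + jZ_L·tanβl) = 757 − j304 Ω
Γ_s = (Z_in − Z_s)/(Z_in + Z_s) = (682 − j304)/(832 − j304), |Γ_s| = 0.843

|Γ| ≈ 0.843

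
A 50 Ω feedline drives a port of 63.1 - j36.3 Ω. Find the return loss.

Γ = (13.1 − j36.3)/(113.1 − j36.3), |Γ| = 0.325
RL = −20·log₁₀|Γ| = −20·log₁₀(0.325)

RL ≈ 9.77 dB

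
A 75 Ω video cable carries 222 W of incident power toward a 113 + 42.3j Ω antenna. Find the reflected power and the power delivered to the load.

P_reflected ≈ 19.3 W; P_delivered ≈ 203 W

|Γ| = |(38 + j42.3)/(188 + j42.3)| = 0.295
|Γ|² = 0.0871
P_refl = |Γ|²·P_inc = 19.3 W, P_del = (1 − |Γ|²)·P_inc = 203 W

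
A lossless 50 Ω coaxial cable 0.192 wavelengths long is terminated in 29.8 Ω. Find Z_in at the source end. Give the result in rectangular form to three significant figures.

Z_in ≈ 68.2 + j24.6 Ω

βl = 2π × 0.192 = 69.1°
tan(βl) = tan(69.1°) = 2.62
Z_in = Z_0·(Z_L + jZ_0·tanβl)/(Z_0 + jZ_L·tanβl)
     = 50·(29.8 + j131)/(50 + j78.1)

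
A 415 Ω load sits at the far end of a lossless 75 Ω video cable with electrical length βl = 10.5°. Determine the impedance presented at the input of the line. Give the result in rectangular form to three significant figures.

tan(βl) = tan(10.5°) = 0.185
Z_in = Z_0·(Z_L + jZ_0·tanβl)/(Z_0 + jZ_L·tanβl)
     = 75·(415 + j13.9)/(75 + j76.9)

Z_in ≈ 209 − j201 Ω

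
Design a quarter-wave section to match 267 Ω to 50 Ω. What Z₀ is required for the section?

Z_qwt = √(Z_0·R_L) = √(50 × 267) = √13350

Z_qwt ≈ 116 Ω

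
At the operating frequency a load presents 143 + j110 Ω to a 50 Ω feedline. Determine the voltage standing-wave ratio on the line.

VSWR ≈ 4.69

Γ = (Z_L − Z_0)/(Z_L + Z_0) = (93 + j110)/(193 + j110)
|Γ| = 144/222 = 0.648
VSWR = (1 + |Γ|)/(1 − |Γ|) = 1.65/0.352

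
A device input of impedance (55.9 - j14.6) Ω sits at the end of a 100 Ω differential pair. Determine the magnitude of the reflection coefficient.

|Γ| ≈ 0.297

Γ = (Z_L − Z_0)/(Z_L + Z_0) = (-44.1 − j14.6)/(155.9 − j14.6)
|Γ| = 46.5/157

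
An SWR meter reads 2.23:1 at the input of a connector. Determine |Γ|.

|Γ| = (S − 1)/(S + 1) = (2.23 − 1)/(2.23 + 1) = 1.23/3.23

|Γ| ≈ 0.381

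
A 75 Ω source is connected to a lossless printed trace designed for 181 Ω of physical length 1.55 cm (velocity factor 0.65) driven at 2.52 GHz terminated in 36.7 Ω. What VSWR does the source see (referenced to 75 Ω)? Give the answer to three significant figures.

λ = v/f = 0.65·c / 2.52 GHz = 0.0774 m
βl = 2π·l/λ = 2π × 0.2 = 72.1°
tan(βl) = 3.1
Z_in = Z_0·(Z_L + jZ_0·tanβl)/(Z_0 + jZ_L·tanβl) = 279 + j386 Ω
Γ_s = (Z_in − Z_s)/(Z_in + Z_s) = (204 + j386)/(354 + j386), |Γ_s| = 0.833
VSWR = (1 + |Γ_s|)/(1 − |Γ_s|)

VSWR ≈ 11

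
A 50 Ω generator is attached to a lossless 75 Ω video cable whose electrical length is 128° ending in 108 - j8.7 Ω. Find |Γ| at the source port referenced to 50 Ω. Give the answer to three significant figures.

|Γ| ≈ 0.269

tan(βl) = -1.28
Z_in = Z_0·(Z_L + jZ_0·tanβl)/(Z_0 + jZ_L·tanβl) = 69.1 + j26.7 Ω
Γ_s = (Z_in − Z_s)/(Z_in + Z_s) = (19.1 + j26.7)/(119 + j26.7), |Γ_s| = 0.269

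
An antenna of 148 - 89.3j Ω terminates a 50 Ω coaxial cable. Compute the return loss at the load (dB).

Γ = (98 − j89.3)/(198 − j89.3), |Γ| = 0.61
RL = −20·log₁₀|Γ| = −20·log₁₀(0.61)

RL ≈ 4.29 dB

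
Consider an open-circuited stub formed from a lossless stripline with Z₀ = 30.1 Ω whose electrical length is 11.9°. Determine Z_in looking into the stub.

tan(βl) = 0.211
For an open-circuited stub, Z_in = −jZ_0·cot(βl) = −jZ_0/tan(βl)

Z_in ≈ −j143 Ω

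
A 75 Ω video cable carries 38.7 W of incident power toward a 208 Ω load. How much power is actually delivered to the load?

P_delivered ≈ 30.2 W

Γ = (208 − 75)/(208 + 75) = 0.47
|Γ|² = 0.221
P_refl = |Γ|²·P_inc = 8.55 W, P_del = (1 − |Γ|²)·P_inc = 30.2 W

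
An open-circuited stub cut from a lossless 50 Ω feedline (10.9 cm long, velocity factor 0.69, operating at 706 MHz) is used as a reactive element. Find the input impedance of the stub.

λ = v/f = 0.69·c / 706 MHz = 0.293 m
βl = 2π·l/λ = 2π × 0.372 = 134°
tan(βl) = -1.04
For an open-circuited stub, Z_in = −jZ_0·cot(βl) = −jZ_0/tan(βl)

Z_in ≈ +j48 Ω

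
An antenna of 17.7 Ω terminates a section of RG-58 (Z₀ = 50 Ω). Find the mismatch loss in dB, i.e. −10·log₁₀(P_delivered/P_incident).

mismatch loss ≈ 1.12 dB

Γ = (17.7 − 50)/(17.7 + 50) = -0.477
|Γ|² = 0.228, so P_del/P_inc = 1 − |Γ|² = 0.772
ML = −10·log₁₀(1 − |Γ|²)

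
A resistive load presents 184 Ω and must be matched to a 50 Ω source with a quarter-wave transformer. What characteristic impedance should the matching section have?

Z_qwt = √(Z_0·R_L) = √(50 × 184) = √9200

Z_qwt ≈ 95.9 Ω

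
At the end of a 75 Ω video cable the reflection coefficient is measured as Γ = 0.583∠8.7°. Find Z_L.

Z_L ≈ 264 + j70.6 Ω

Z_L = Z_0·(1 + Γ)/(1 − Γ) = 75·(1.58 + j0.0882)/(0.424 − j0.0882)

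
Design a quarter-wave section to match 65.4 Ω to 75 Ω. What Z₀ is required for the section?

Z_qwt ≈ 70 Ω

Z_qwt = √(Z_0·R_L) = √(75 × 65.4) = √4905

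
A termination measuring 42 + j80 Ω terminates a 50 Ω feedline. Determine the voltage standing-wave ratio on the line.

VSWR ≈ 4.87

Γ = (Z_L − Z_0)/(Z_L + Z_0) = (-8 + j80)/(92 + j80)
|Γ| = 80.4/122 = 0.659
VSWR = (1 + |Γ|)/(1 − |Γ|) = 1.66/0.341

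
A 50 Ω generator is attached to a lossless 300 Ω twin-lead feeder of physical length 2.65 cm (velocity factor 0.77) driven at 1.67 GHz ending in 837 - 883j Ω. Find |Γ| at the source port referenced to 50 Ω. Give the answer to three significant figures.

λ = v/f = 0.77·c / 1.67 GHz = 0.138 m
βl = 2π·l/λ = 2π × 0.192 = 69°
tan(βl) = 2.6
Z_in = Z_0·(Z_L + jZ_0·tanβl)/(Z_0 + jZ_L·tanβl) = 50.9 − j54.6 Ω
Γ_s = (Z_in − Z_s)/(Z_in + Z_s) = (0.944 − j54.6)/(101 − j54.6), |Γ_s| = 0.476

|Γ| ≈ 0.476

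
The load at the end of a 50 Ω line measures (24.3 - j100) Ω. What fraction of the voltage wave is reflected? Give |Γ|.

|Γ| ≈ 0.829

Γ = (Z_L − Z_0)/(Z_L + Z_0) = (-25.7 − j100)/(74.3 − j100)
|Γ| = 103/125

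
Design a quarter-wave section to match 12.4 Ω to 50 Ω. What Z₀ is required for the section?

Z_qwt = √(Z_0·R_L) = √(50 × 12.4) = √620

Z_qwt ≈ 24.9 Ω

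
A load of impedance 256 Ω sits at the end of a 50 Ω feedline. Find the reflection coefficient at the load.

Γ = 0.673

Γ = (Z_L − Z_0)/(Z_L + Z_0) = (256 − 50)/(256 + 50) = 206/306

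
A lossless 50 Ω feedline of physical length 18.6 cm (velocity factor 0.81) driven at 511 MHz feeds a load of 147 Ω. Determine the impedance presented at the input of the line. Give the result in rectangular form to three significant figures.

λ = v/f = 0.81·c / 511 MHz = 0.476 m
βl = 2π·l/λ = 2π × 0.391 = 141°
tan(βl) = tan(141°) = -0.815
Z_in = Z_0·(Z_L + jZ_0·tanβl)/(Z_0 + jZ_L·tanβl)
     = 50·(147 − j40.8)/(50 − j120)

Z_in ≈ 36.3 + j46.2 Ω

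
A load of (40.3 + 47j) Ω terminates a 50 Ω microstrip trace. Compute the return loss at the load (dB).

RL ≈ 6.53 dB

Γ = (-9.7 + j47)/(90.3 + j47), |Γ| = 0.471
RL = −20·log₁₀|Γ| = −20·log₁₀(0.471)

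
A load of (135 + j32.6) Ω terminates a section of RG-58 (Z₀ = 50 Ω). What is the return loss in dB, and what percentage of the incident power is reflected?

RL ≈ 6.29 dB; 23.5% of incident power reflected

Γ = (85 + j32.6)/(185 + j32.6), |Γ| = 0.485
RL = −20·log₁₀(0.485) = 6.29 dB
P_refl/P_inc = |Γ|² = 0.235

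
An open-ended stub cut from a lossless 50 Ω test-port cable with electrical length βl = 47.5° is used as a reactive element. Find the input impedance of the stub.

tan(βl) = 1.09
For an open-ended stub, Z_in = −jZ_0·cot(βl) = −jZ_0/tan(βl)

Z_in ≈ −j45.8 Ω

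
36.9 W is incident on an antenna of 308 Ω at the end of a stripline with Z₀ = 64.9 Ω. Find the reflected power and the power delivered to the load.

P_reflected ≈ 15.7 W; P_delivered ≈ 21.2 W

Γ = (308 − 64.9)/(308 + 64.9) = 0.652
|Γ|² = 0.425
P_refl = |Γ|²·P_inc = 15.7 W, P_del = (1 − |Γ|²)·P_inc = 21.2 W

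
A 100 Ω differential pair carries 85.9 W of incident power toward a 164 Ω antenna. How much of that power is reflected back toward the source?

P_reflected ≈ 5.05 W

Γ = (164 − 100)/(164 + 100) = 0.242
|Γ|² = 0.0588
P_refl = |Γ|²·P_inc = 5.05 W, P_del = (1 − |Γ|²)·P_inc = 80.9 W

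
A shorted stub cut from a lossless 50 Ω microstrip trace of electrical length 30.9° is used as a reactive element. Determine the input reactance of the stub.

tan(βl) = 0.598
For a shorted stub, Z_in = jZ_0·tan(βl)

X_in ≈ 29.9 Ω (inductive)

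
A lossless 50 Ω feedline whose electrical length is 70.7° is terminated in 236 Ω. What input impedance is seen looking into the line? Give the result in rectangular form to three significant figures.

tan(βl) = tan(70.7°) = 2.86
Z_in = Z_0·(Z_L + jZ_0·tanβl)/(Z_0 + jZ_L·tanβl)
     = 50·(236 + j143)/(50 + j674)

Z_in ≈ 11.8 − j16.6 Ω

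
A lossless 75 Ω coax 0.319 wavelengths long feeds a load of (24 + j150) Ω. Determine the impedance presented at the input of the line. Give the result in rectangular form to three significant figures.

Z_in ≈ 4.72 − j1.64 Ω

βl = 2π × 0.319 = 115°
tan(βl) = tan(115°) = -2.16
Z_in = Z_0·(Z_L + jZ_0·tanβl)/(Z_0 + jZ_L·tanβl)
     = 75·(24 − j12)/(399 − j51.8)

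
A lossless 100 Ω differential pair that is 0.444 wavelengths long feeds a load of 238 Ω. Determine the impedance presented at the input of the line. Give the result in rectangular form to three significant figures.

βl = 2π × 0.444 = 160°
tan(βl) = tan(160°) = -0.367
Z_in = Z_0·(Z_L + jZ_0·tanβl)/(Z_0 + jZ_L·tanβl)
     = 100·(238 − j36.7)/(100 − j87.4)

Z_in ≈ 153 + j97.1 Ω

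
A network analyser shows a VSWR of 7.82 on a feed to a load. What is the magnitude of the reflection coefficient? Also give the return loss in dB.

|Γ| ≈ 0.773; return loss ≈ 2.23 dB

|Γ| = (S − 1)/(S + 1) = (7.82 − 1)/(7.82 + 1) = 6.82/8.82
RL = −20·log₁₀|Γ| = −20·log₁₀(0.773)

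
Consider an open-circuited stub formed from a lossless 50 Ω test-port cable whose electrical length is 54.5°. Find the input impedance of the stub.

tan(βl) = 1.4
For an open-circuited stub, Z_in = −jZ_0·cot(βl) = −jZ_0/tan(βl)

Z_in ≈ −j35.7 Ω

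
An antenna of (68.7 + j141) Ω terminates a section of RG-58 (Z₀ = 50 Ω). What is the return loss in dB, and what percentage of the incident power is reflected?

RL ≈ 2.25 dB; 59.6% of incident power reflected

Γ = (18.7 + j141)/(118.7 + j141), |Γ| = 0.772
RL = −20·log₁₀(0.772) = 2.25 dB
P_refl/P_inc = |Γ|² = 0.596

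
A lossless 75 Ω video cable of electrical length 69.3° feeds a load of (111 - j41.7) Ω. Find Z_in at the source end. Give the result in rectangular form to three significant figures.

tan(βl) = tan(69.3°) = 2.65
Z_in = Z_0·(Z_L + jZ_0·tanβl)/(Z_0 + jZ_L·tanβl)
     = 75·(111 + j157)/(185 + j294)

Z_in ≈ 41.4 − j2.2 Ω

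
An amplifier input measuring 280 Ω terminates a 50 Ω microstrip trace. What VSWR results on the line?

VSWR ≈ 5.6

Γ = (280 − 50)/(280 + 50) = 0.697
VSWR = (1 + 0.697)/(1 − 0.697)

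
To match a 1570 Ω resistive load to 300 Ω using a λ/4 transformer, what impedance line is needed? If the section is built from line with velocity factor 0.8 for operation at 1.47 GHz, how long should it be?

Z_qwt ≈ 686 Ω; length ≈ 4.08 cm

Z_qwt = √(Z_0·R_L) = √(300 × 1570) = √471000
λ = 0.8·c/f = 0.163 m, so l = λ/4 = 0.0408 m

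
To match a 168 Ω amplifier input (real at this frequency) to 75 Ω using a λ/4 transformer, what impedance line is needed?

Z_qwt = √(Z_0·R_L) = √(75 × 168) = √12600

Z_qwt ≈ 112 Ω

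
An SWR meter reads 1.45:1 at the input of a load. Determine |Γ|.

|Γ| = (S − 1)/(S + 1) = (1.45 − 1)/(1.45 + 1) = 0.45/2.45

|Γ| ≈ 0.184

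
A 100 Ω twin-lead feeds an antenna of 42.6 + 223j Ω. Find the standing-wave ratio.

Γ = (Z_L − Z_0)/(Z_L + Z_0) = (-57.4 + j223)/(142.6 + j223)
|Γ| = 230/265 = 0.87
VSWR = (1 + |Γ|)/(1 − |Γ|) = 1.87/0.13

VSWR ≈ 14.4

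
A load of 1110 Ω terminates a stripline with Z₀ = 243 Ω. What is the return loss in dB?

Γ = (1110 − 243)/(1110 + 243) = 0.641
RL = −20·log₁₀|Γ| = −20·log₁₀(0.641)

RL ≈ 3.87 dB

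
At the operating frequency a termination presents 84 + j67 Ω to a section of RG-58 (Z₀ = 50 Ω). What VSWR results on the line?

VSWR ≈ 3.01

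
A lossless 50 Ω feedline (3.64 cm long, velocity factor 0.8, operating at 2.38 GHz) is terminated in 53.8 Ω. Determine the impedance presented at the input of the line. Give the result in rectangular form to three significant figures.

λ = v/f = 0.8·c / 2.38 GHz = 0.101 m
βl = 2π·l/λ = 2π × 0.361 = 130°
tan(βl) = tan(130°) = -1.19
Z_in = Z_0·(Z_L + jZ_0·tanβl)/(Z_0 + jZ_L·tanβl)
     = 50·(53.8 − j59.7)/(50 − j64.2)

Z_in ≈ 49.2 + j3.55 Ω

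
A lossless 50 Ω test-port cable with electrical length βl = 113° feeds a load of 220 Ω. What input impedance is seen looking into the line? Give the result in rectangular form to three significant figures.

Z_in ≈ 13.3 + j19.9 Ω

tan(βl) = tan(113°) = -2.36
Z_in = Z_0·(Z_L + jZ_0·tanβl)/(Z_0 + jZ_L·tanβl)
     = 50·(220 − j118)/(50 − j518)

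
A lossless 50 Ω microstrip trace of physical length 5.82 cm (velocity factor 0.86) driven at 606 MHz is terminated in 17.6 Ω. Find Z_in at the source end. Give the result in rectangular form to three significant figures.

λ = v/f = 0.86·c / 606 MHz = 0.426 m
βl = 2π·l/λ = 2π × 0.137 = 49.2°
tan(βl) = tan(49.2°) = 1.16
Z_in = Z_0·(Z_L + jZ_0·tanβl)/(Z_0 + jZ_L·tanβl)
     = 50·(17.6 + j58)/(50 + j20.4)

Z_in ≈ 35.4 + j43.5 Ω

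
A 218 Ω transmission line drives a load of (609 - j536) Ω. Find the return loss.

RL ≈ 3.44 dB

Γ = (391 − j536)/(827 − j536), |Γ| = 0.673
RL = −20·log₁₀|Γ| = −20·log₁₀(0.673)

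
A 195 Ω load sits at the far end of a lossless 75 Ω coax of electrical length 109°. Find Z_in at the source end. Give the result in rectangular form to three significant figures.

tan(βl) = tan(109°) = -2.9
Z_in = Z_0·(Z_L + jZ_0·tanβl)/(Z_0 + jZ_L·tanβl)
     = 75·(195 − j218)/(75 − j566)

Z_in ≈ 31.7 + j21.6 Ω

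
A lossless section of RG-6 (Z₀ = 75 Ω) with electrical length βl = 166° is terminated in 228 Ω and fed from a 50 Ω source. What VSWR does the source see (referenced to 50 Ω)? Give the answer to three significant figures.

tan(βl) = -0.249
Z_in = Z_0·(Z_L + jZ_0·tanβl)/(Z_0 + jZ_L·tanβl) = 154 + j97.9 Ω
Γ_s = (Z_in − Z_s)/(Z_in + Z_s) = (104 + j97.9)/(204 + j97.9), |Γ_s| = 0.631
VSWR = (1 + |Γ_s|)/(1 − |Γ_s|)

VSWR ≈ 4.42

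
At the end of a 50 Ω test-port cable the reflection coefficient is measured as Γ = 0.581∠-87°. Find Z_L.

Z_L ≈ 25.9 − j45.4 Ω

Z_L = Z_0·(1 + Γ)/(1 − Γ) = 50·(1.03 − j0.58)/(0.97 + j0.58)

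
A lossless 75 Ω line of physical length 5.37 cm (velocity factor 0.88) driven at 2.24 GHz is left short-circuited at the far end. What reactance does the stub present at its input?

X_in ≈ -21.5 Ω (capacitive)

λ = v/f = 0.88·c / 2.24 GHz = 0.118 m
βl = 2π·l/λ = 2π × 0.456 = 164°
tan(βl) = -0.286
For a short-circuited stub, Z_in = jZ_0·tan(βl)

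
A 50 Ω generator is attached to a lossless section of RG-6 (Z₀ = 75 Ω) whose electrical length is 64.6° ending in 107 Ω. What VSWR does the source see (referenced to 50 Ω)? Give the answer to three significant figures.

VSWR ≈ 1.4

tan(βl) = 2.11
Z_in = Z_0·(Z_L + jZ_0·tanβl)/(Z_0 + jZ_L·tanβl) = 58 − j16.3 Ω
Γ_s = (Z_in − Z_s)/(Z_in + Z_s) = (8 − j16.3)/(108 − j16.3), |Γ_s| = 0.166
VSWR = (1 + |Γ_s|)/(1 − |Γ_s|)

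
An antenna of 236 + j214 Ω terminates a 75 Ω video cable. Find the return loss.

RL ≈ 2.98 dB

Γ = (161 + j214)/(311 + j214), |Γ| = 0.709
RL = −20·log₁₀|Γ| = −20·log₁₀(0.709)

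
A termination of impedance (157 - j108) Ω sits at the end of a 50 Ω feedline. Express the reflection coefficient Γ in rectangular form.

Γ = (Z_L − Z_0)/(Z_L + Z_0) = (107 − j108)/(207 − j108)

Γ ≈ 0.62 − j0.198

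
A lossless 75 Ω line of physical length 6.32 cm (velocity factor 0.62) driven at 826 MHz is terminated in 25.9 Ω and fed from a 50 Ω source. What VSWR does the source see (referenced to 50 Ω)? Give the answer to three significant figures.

VSWR ≈ 4.26

λ = v/f = 0.62·c / 826 MHz = 0.225 m
βl = 2π·l/λ = 2π × 0.281 = 101°
tan(βl) = -5.13
Z_in = Z_0·(Z_L + jZ_0·tanβl)/(Z_0 + jZ_L·tanβl) = 171 − j81.9 Ω
Γ_s = (Z_in − Z_s)/(Z_in + Z_s) = (121 − j81.9)/(221 − j81.9), |Γ_s| = 0.62
VSWR = (1 + |Γ_s|)/(1 − |Γ_s|)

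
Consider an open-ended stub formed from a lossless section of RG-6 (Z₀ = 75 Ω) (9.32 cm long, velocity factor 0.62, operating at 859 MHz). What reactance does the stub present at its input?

λ = v/f = 0.62·c / 859 MHz = 0.217 m
βl = 2π·l/λ = 2π × 0.43 = 155°
tan(βl) = -0.467
For an open-ended stub, Z_in = −jZ_0·cot(βl) = −jZ_0/tan(βl)

X_in ≈ 160 Ω (inductive)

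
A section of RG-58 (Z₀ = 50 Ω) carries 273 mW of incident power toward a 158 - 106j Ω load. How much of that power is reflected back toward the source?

|Γ| = |(108 − j106)/(208 − j106)| = 0.648
|Γ|² = 0.42
P_refl = |Γ|²·P_inc = 115 mW, P_del = (1 − |Γ|²)·P_inc = 158 mW

P_reflected ≈ 115 mW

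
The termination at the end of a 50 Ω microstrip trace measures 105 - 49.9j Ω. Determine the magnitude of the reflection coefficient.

|Γ| ≈ 0.456

Γ = (Z_L − Z_0)/(Z_L + Z_0) = (55 − j49.9)/(155 − j49.9)
|Γ| = 74.3/163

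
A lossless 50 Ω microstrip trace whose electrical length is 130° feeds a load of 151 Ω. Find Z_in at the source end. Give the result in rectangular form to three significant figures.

tan(βl) = tan(130°) = -1.19
Z_in = Z_0·(Z_L + jZ_0·tanβl)/(Z_0 + jZ_L·tanβl)
     = 50·(151 − j59.6)/(50 − j180)

Z_in ≈ 26.2 + j34.7 Ω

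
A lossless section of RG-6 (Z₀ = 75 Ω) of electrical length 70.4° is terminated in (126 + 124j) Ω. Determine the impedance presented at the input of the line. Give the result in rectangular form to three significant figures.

tan(βl) = tan(70.4°) = 2.81
Z_in = Z_0·(Z_L + jZ_0·tanβl)/(Z_0 + jZ_L·tanβl)
     = 75·(126 + j335)/(-273 + j354)

Z_in ≈ 31.5 − j51 Ω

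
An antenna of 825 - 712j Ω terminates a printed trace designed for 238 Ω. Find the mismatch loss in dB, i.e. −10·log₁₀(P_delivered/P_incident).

Γ = (587 − j712)/(1063 − j712), |Γ| = 0.721
|Γ|² = 0.52, so P_del/P_inc = 1 − |Γ|² = 0.48
ML = −10·log₁₀(1 − |Γ|²)

mismatch loss ≈ 3.19 dB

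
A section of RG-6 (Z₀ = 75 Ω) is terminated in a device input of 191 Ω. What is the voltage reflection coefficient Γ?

Γ = 0.436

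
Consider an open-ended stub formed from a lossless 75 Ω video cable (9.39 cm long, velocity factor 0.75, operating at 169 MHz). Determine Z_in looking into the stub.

λ = v/f = 0.75·c / 169 MHz = 1.33 m
βl = 2π·l/λ = 2π × 0.0705 = 25.4°
tan(βl) = 0.475
For an open-ended stub, Z_in = −jZ_0·cot(βl) = −jZ_0/tan(βl)

Z_in ≈ −j158 Ω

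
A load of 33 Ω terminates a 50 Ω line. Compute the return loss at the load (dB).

RL ≈ 13.8 dB

Γ = (33 − 50)/(33 + 50) = -0.205
RL = −20·log₁₀|Γ| = −20·log₁₀(0.205)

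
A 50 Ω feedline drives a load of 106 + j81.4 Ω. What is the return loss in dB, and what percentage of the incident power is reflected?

Γ = (56 + j81.4)/(156 + j81.4), |Γ| = 0.562
RL = −20·log₁₀(0.562) = 5.01 dB
P_refl/P_inc = |Γ|² = 0.315

RL ≈ 5.01 dB; 31.5% of incident power reflected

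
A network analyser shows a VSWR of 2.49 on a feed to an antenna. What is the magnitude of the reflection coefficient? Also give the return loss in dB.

|Γ| = (S − 1)/(S + 1) = (2.49 − 1)/(2.49 + 1) = 1.49/3.49
RL = −20·log₁₀|Γ| = −20·log₁₀(0.427)

|Γ| ≈ 0.427; return loss ≈ 7.39 dB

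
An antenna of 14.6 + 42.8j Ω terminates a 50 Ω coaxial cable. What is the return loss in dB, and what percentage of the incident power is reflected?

RL ≈ 2.89 dB; 51.4% of incident power reflected

Γ = (-35.4 + j42.8)/(64.6 + j42.8), |Γ| = 0.717
RL = −20·log₁₀(0.717) = 2.89 dB
P_refl/P_inc = |Γ|² = 0.514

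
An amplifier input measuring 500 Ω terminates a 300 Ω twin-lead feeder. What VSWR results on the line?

Γ = (500 − 300)/(500 + 300) = 0.25
VSWR = (1 + 0.25)/(1 − 0.25)

VSWR ≈ 1.67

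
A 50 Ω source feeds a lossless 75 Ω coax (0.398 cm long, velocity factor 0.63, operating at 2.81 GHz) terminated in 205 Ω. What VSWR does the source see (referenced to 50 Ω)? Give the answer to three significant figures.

λ = v/f = 0.63·c / 2.81 GHz = 0.0673 m
βl = 2π·l/λ = 2π × 0.0592 = 21.3°
tan(βl) = 0.39
Z_in = Z_0·(Z_L + jZ_0·tanβl)/(Z_0 + jZ_L·tanβl) = 111 − j88.6 Ω
Γ_s = (Z_in − Z_s)/(Z_in + Z_s) = (60.6 − j88.6)/(161 − j88.6), |Γ_s| = 0.585
VSWR = (1 + |Γ_s|)/(1 − |Γ_s|)

VSWR ≈ 3.82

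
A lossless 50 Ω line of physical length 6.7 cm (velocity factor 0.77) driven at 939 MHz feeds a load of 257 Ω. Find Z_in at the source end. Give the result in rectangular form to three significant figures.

λ = v/f = 0.77·c / 939 MHz = 0.246 m
βl = 2π·l/λ = 2π × 0.272 = 98°
tan(βl) = tan(98°) = -7.07
Z_in = Z_0·(Z_L + jZ_0·tanβl)/(Z_0 + jZ_L·tanβl)
     = 50·(257 − j354)/(50 − j1820)

Z_in ≈ 9.91 + j6.8 Ω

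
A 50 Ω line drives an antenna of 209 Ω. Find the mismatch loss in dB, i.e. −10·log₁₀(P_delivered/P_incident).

mismatch loss ≈ 2.05 dB

Γ = (209 − 50)/(209 + 50) = 0.614
|Γ|² = 0.377, so P_del/P_inc = 1 − |Γ|² = 0.623
ML = −10·log₁₀(1 − |Γ|²)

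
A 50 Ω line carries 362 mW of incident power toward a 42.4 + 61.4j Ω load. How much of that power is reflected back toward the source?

|Γ| = |(-7.6 + j61.4)/(92.4 + j61.4)| = 0.558
|Γ|² = 0.311
P_refl = |Γ|²·P_inc = 113 mW, P_del = (1 − |Γ|²)·P_inc = 249 mW

P_reflected ≈ 113 mW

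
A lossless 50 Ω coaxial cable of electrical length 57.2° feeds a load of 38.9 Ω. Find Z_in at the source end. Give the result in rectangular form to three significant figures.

Z_in ≈ 53.9 + j12.5 Ω

tan(βl) = tan(57.2°) = 1.55
Z_in = Z_0·(Z_L + jZ_0·tanβl)/(Z_0 + jZ_L·tanβl)
     = 50·(38.9 + j77.6)/(50 + j60.4)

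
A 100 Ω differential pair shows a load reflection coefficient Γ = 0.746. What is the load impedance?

Z_L ≈ 687 Ω

Z_L = Z_0·(1 + Γ)/(1 − Γ) = 100·(1.75)/(0.254)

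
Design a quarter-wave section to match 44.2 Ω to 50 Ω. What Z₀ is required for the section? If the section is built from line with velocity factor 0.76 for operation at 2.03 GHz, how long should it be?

Z_qwt ≈ 47 Ω; length ≈ 2.81 cm

Z_qwt = √(Z_0·R_L) = √(50 × 44.2) = √2210
λ = 0.76·c/f = 0.112 m, so l = λ/4 = 0.0281 m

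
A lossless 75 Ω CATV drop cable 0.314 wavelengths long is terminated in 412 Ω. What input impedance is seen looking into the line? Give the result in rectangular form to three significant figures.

βl = 2π × 0.314 = 113°
tan(βl) = tan(113°) = -2.35
Z_in = Z_0·(Z_L + jZ_0·tanβl)/(Z_0 + jZ_L·tanβl)
     = 75·(412 − j176)/(75 − j969)

Z_in ≈ 16 + j30.7 Ω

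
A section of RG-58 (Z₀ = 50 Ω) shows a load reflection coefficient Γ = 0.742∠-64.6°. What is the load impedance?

Z_L = Z_0·(1 + Γ)/(1 − Γ) = 50·(1.32 − j0.67)/(0.682 + j0.67)

Z_L ≈ 24.6 − j73.3 Ω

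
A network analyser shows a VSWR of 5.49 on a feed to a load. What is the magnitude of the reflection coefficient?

|Γ| ≈ 0.692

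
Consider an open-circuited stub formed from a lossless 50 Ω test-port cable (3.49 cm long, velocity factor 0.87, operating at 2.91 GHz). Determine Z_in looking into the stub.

Z_in ≈ +j59.8 Ω

λ = v/f = 0.87·c / 2.91 GHz = 0.0897 m
βl = 2π·l/λ = 2π × 0.389 = 140°
tan(βl) = -0.837
For an open-circuited stub, Z_in = −jZ_0·cot(βl) = −jZ_0/tan(βl)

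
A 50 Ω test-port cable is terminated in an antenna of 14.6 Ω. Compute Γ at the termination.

Γ = -0.548

Γ = (Z_L − Z_0)/(Z_L + Z_0) = (14.6 − 50)/(14.6 + 50) = -35.4/64.6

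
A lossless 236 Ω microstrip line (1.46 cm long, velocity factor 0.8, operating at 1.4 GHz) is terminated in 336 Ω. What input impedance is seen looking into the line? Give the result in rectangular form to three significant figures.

λ = v/f = 0.8·c / 1.4 GHz = 0.171 m
βl = 2π·l/λ = 2π × 0.0852 = 30.7°
tan(βl) = tan(30.7°) = 0.593
Z_in = Z_0·(Z_L + jZ_0·tanβl)/(Z_0 + jZ_L·tanβl)
     = 236·(336 + j140)/(236 + j199)

Z_in ≈ 265 − j83.9 Ω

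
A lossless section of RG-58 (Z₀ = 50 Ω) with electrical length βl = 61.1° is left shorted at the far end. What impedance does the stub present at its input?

Z_in ≈ +j90.6 Ω

tan(βl) = 1.81
For a shorted stub, Z_in = jZ_0·tan(βl)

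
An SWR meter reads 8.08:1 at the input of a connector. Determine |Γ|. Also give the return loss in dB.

|Γ| = (S − 1)/(S + 1) = (8.08 − 1)/(8.08 + 1) = 7.08/9.08
RL = −20·log₁₀|Γ| = −20·log₁₀(0.78)

|Γ| ≈ 0.78; return loss ≈ 2.16 dB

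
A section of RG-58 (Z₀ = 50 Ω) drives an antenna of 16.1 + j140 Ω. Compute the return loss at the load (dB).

Γ = (-33.9 + j140)/(66.1 + j140), |Γ| = 0.93
RL = −20·log₁₀|Γ| = −20·log₁₀(0.93)

RL ≈ 0.627 dB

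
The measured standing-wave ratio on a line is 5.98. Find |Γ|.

|Γ| = (S − 1)/(S + 1) = (5.98 − 1)/(5.98 + 1) = 4.98/6.98

|Γ| ≈ 0.713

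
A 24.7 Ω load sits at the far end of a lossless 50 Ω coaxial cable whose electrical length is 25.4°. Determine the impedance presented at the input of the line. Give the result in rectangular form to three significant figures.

tan(βl) = tan(25.4°) = 0.475
Z_in = Z_0·(Z_L + jZ_0·tanβl)/(Z_0 + jZ_L·tanβl)
     = 50·(24.7 + j23.7)/(50 + j11.7)

Z_in ≈ 28.7 + j17 Ω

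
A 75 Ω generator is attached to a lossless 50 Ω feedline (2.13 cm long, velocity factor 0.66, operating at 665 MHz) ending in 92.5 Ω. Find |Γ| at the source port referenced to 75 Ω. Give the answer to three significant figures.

|Γ| ≈ 0.243

λ = v/f = 0.66·c / 665 MHz = 0.298 m
βl = 2π·l/λ = 2π × 0.0715 = 25.8°
tan(βl) = 0.482
Z_in = Z_0·(Z_L + jZ_0·tanβl)/(Z_0 + jZ_L·tanβl) = 63.5 − j32.5 Ω
Γ_s = (Z_in − Z_s)/(Z_in + Z_s) = (-11.5 − j32.5)/(138 − j32.5), |Γ_s| = 0.243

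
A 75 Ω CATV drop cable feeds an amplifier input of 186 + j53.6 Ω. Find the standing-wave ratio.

VSWR ≈ 2.72

Γ = (Z_L − Z_0)/(Z_L + Z_0) = (111 + j53.6)/(261 + j53.6)
|Γ| = 123/266 = 0.463
VSWR = (1 + |Γ|)/(1 − |Γ|) = 1.46/0.537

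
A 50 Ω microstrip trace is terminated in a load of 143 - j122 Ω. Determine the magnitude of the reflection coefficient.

|Γ| ≈ 0.672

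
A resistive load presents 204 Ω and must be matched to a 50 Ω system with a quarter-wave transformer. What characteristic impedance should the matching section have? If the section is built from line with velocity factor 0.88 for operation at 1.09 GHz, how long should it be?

Z_qwt = √(Z_0·R_L) = √(50 × 204) = √10200
λ = 0.88·c/f = 0.242 m, so l = λ/4 = 0.0606 m

Z_qwt ≈ 101 Ω; length ≈ 6.06 cm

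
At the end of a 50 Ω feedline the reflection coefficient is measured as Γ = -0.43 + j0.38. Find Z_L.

Z_L = Z_0·(1 + Γ)/(1 − Γ) = 50·(0.57 + j0.38)/(1.43 − j0.38)

Z_L ≈ 15.3 + j17.4 Ω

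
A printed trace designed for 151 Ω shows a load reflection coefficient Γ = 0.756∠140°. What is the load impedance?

Z_L ≈ 23.7 + j53.8 Ω

Z_L = Z_0·(1 + Γ)/(1 − Γ) = 151·(0.421 + j0.486)/(1.58 − j0.486)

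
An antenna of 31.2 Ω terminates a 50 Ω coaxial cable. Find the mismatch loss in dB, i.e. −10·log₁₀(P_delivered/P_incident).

mismatch loss ≈ 0.239 dB

Γ = (31.2 − 50)/(31.2 + 50) = -0.232
|Γ|² = 0.0536, so P_del/P_inc = 1 − |Γ|² = 0.946
ML = −10·log₁₀(1 − |Γ|²)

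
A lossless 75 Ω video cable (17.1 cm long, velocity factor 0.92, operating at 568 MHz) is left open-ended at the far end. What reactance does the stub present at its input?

λ = v/f = 0.92·c / 568 MHz = 0.486 m
βl = 2π·l/λ = 2π × 0.352 = 127°
tan(βl) = -1.34
For an open-ended stub, Z_in = −jZ_0·cot(βl) = −jZ_0/tan(βl)

X_in ≈ 55.9 Ω (inductive)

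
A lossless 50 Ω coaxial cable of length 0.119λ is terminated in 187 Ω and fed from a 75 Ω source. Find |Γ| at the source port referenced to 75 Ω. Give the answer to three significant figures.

|Γ| ≈ 0.598

βl = 2π × 0.119 = 42.8°
tan(βl) = 0.927
Z_in = Z_0·(Z_L + jZ_0·tanβl)/(Z_0 + jZ_L·tanβl) = 26.7 − j46.2 Ω
Γ_s = (Z_in − Z_s)/(Z_in + Z_s) = (-48.3 − j46.2)/(102 − j46.2), |Γ_s| = 0.598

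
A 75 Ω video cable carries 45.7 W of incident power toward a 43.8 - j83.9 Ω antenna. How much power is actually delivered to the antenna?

P_delivered ≈ 28.4 W

|Γ| = |(-31.2 − j83.9)/(118.8 − j83.9)| = 0.615
|Γ|² = 0.379
P_refl = |Γ|²·P_inc = 17.3 W, P_del = (1 − |Γ|²)·P_inc = 28.4 W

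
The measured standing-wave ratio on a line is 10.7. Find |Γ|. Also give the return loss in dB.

|Γ| ≈ 0.829; return loss ≈ 1.63 dB

|Γ| = (S − 1)/(S + 1) = (10.7 − 1)/(10.7 + 1) = 9.7/11.7
RL = −20·log₁₀|Γ| = −20·log₁₀(0.829)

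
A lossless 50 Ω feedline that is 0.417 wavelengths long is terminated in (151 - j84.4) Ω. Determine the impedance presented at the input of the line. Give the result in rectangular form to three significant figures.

Z_in ≈ 66.7 + j85.9 Ω

βl = 2π × 0.417 = 150°
tan(βl) = tan(150°) = -0.575
Z_in = Z_0·(Z_L + jZ_0·tanβl)/(Z_0 + jZ_L·tanβl)
     = 50·(151 − j113)/(1.51 − j86.8)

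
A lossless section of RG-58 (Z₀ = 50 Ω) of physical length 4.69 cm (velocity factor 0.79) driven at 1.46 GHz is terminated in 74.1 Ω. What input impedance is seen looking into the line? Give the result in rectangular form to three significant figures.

Z_in ≈ 34.9 + j6.61 Ω

λ = v/f = 0.79·c / 1.46 GHz = 0.162 m
βl = 2π·l/λ = 2π × 0.289 = 104°
tan(βl) = tan(104°) = -4.01
Z_in = Z_0·(Z_L + jZ_0·tanβl)/(Z_0 + jZ_L·tanβl)
     = 50·(74.1 − j200)/(50 − j297)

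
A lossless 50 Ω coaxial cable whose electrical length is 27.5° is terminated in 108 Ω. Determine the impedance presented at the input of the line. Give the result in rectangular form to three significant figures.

Z_in ≈ 60.6 − j42.1 Ω

tan(βl) = tan(27.5°) = 0.521
Z_in = Z_0·(Z_L + jZ_0·tanβl)/(Z_0 + jZ_L·tanβl)
     = 50·(108 + j26)/(50 + j56.2)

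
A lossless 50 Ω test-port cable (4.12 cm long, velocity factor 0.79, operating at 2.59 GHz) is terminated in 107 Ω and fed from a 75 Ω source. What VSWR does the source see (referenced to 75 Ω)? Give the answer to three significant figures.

λ = v/f = 0.79·c / 2.59 GHz = 0.0915 m
βl = 2π·l/λ = 2π × 0.45 = 162°
tan(βl) = -0.323
Z_in = Z_0·(Z_L + jZ_0·tanβl)/(Z_0 + jZ_L·tanβl) = 79.9 + j39.1 Ω
Γ_s = (Z_in − Z_s)/(Z_in + Z_s) = (4.93 + j39.1)/(155 + j39.1), |Γ_s| = 0.247
VSWR = (1 + |Γ_s|)/(1 − |Γ_s|)

VSWR ≈ 1.66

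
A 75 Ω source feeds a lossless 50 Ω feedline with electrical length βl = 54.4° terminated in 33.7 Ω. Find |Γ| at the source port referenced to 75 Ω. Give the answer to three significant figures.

tan(βl) = 1.4
Z_in = Z_0·(Z_L + jZ_0·tanβl)/(Z_0 + jZ_L·tanβl) = 52.7 + j20.2 Ω
Γ_s = (Z_in − Z_s)/(Z_in + Z_s) = (-22.3 + j20.2)/(128 + j20.2), |Γ_s| = 0.233

|Γ| ≈ 0.233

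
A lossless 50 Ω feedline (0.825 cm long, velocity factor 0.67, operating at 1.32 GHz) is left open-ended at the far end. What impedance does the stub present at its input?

λ = v/f = 0.67·c / 1.32 GHz = 0.152 m
βl = 2π·l/λ = 2π × 0.0542 = 19.5°
tan(βl) = 0.354
For an open-ended stub, Z_in = −jZ_0·cot(βl) = −jZ_0/tan(βl)

Z_in ≈ −j141 Ω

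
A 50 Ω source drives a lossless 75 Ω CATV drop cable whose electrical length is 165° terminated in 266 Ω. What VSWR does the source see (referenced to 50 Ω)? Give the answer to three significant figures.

tan(βl) = -0.268
Z_in = Z_0·(Z_L + jZ_0·tanβl)/(Z_0 + jZ_L·tanβl) = 150 + j122 Ω
Γ_s = (Z_in − Z_s)/(Z_in + Z_s) = (99.8 + j122)/(200 + j122), |Γ_s| = 0.674
VSWR = (1 + |Γ_s|)/(1 − |Γ_s|)

VSWR ≈ 5.13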